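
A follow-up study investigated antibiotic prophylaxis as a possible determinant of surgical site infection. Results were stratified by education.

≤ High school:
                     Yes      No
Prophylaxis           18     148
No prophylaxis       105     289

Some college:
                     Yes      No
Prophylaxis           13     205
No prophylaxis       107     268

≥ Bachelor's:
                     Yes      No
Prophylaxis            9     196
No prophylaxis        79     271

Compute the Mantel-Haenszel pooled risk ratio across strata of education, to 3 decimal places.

RR_MH = Σ(aᵢ·n₀ᵢ/nᵢ) / Σ(cᵢ·n₁ᵢ/nᵢ), with n₁ᵢ = aᵢ+bᵢ (exposed), n₀ᵢ = cᵢ+dᵢ (unexposed), nᵢ = n₁ᵢ+n₀ᵢ.
Stratum 1 (≤ High school): n₁ = 166, n₀ = 394, n = 560; a·n₀/n = 18·394/560 = 12.6643; c·n₁/n = 105·166/560 = 31.1250
Stratum 2 (Some college): n₁ = 218, n₀ = 375, n = 593; a·n₀/n = 13·375/593 = 8.2209; c·n₁/n = 107·218/593 = 39.3356
Stratum 3 (≥ Bachelor's): n₁ = 205, n₀ = 350, n = 555; a·n₀/n = 9·350/555 = 5.6757; c·n₁/n = 79·205/555 = 29.1802
RR_MH = (12.6643 + 8.2209 + 5.6757) / (31.1250 + 39.3356 + 29.1802) = 26.5609 / 99.6408 = 0.26657

0.267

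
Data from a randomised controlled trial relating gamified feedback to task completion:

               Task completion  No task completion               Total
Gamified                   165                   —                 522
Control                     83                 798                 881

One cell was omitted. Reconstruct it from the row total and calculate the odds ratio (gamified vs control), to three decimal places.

The missing cell is in the exposed row: 522 − 165 = 357.
So a = 165, b = 357, c = 83, d = 798.
OR = (a·d)/(b·c) = (165 × 798) / (357 × 83) = 131670 / 29631 = 4.44366

4.444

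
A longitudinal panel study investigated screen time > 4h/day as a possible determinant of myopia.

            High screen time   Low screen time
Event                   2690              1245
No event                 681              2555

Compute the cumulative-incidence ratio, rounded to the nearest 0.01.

Reading the table with exposure as columns: a = 2690 (High screen time, case), b = 681 (High screen time, non-case), c = 1245 (Low screen time, case), d = 2555.
Risk in exposed = 2690/3371 = 0.79798; risk in unexposed = 1245/3800 = 0.32763.
RR = 0.79798 / 0.32763 = 2.43561
The risk among the exposed is 2.44 times that among the unexposed.

2.44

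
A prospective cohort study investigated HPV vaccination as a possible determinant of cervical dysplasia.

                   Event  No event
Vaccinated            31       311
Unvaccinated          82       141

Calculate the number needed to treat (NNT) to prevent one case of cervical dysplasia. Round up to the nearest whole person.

4

Risk in treated group = 31/342 = 0.09064; risk in control = 82/223 = 0.36771.
Absolute risk reduction = 0.36771 − 0.09064 = 0.27707
NNT = 1 / ARR = 1 / 0.27707 = 3.609 → round up → 4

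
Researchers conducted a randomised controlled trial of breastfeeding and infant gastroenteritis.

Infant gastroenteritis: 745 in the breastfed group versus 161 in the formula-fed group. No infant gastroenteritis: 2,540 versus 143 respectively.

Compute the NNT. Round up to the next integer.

Risk in treated group = 745/3285 = 0.22679; risk in control = 161/304 = 0.52961.
Absolute risk reduction = 0.52961 − 0.22679 = 0.30282
NNT = 1 / ARR = 1 / 0.30282 = 3.302 → round up → 4

4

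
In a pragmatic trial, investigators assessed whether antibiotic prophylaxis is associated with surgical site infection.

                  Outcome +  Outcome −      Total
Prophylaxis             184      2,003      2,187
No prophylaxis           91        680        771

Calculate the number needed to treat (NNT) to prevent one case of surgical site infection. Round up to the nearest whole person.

30

Risk in treated group = 184/2187 = 0.08413; risk in control = 91/771 = 0.11803.
Absolute risk reduction = 0.11803 − 0.08413 = 0.03390
NNT = 1 / ARR = 1 / 0.03390 = 29.503 → round up → 30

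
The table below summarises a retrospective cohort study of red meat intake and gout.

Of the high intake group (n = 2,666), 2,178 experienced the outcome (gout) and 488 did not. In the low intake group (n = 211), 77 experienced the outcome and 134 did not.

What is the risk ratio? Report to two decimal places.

2.24

From the description: a = 2178, b = 488, c = 77, d = 134.
Risk in exposed = 2178/2666 = 0.81695; risk in unexposed = 77/211 = 0.36493.
RR = 0.81695 / 0.36493 = 2.23867
The risk among the exposed is 2.24 times that among the unexposed.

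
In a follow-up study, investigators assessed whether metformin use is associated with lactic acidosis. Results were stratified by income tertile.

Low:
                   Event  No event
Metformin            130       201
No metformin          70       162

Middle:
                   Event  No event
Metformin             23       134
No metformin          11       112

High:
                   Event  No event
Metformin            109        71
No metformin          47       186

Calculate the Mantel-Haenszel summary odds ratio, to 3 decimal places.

OR_MH = Σ(aᵢdᵢ/nᵢ) / Σ(bᵢcᵢ/nᵢ), where nᵢ is the stratum total.
Stratum 1 (Low): n = 563; a·d/n = 130·162/563 = 37.4067; b·c/n = 201·70/563 = 24.9911
Stratum 2 (Middle): n = 280; a·d/n = 23·112/280 = 9.2000; b·c/n = 134·11/280 = 5.2643
Stratum 3 (High): n = 413; a·d/n = 109·186/413 = 49.0896; b·c/n = 71·47/413 = 8.0799
OR_MH = (37.4067 + 9.2000 + 49.0896) / (24.9911 + 5.2643 + 8.0799) = 95.6963 / 38.3353 = 2.49630

2.496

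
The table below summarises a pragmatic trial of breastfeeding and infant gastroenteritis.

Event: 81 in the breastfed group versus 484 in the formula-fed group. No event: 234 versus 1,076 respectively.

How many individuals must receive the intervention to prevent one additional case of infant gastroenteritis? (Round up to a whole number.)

Risk in treated group = 81/315 = 0.25714; risk in control = 484/1560 = 0.31026.
Absolute risk reduction = 0.31026 − 0.25714 = 0.05311
NNT = 1 / ARR = 1 / 0.05311 = 18.828 → round up → 19

19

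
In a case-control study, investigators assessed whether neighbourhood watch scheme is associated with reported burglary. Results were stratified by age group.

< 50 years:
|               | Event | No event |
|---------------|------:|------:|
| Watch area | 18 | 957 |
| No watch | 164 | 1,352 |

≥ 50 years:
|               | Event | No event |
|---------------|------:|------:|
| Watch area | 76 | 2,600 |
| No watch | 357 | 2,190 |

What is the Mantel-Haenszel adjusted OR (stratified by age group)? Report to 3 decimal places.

OR_MH = Σ(aᵢdᵢ/nᵢ) / Σ(bᵢcᵢ/nᵢ), where nᵢ is the stratum total.
Stratum 1 (< 50 years): n = 2491; a·d/n = 18·1352/2491 = 9.7696; b·c/n = 957·164/2491 = 63.0060
Stratum 2 (≥ 50 years): n = 5223; a·d/n = 76·2190/5223 = 31.8667; b·c/n = 2600·357/5223 = 177.7140
OR_MH = (9.7696 + 31.8667) / (63.0060 + 177.7140) = 41.6363 / 240.7200 = 0.17297

0.173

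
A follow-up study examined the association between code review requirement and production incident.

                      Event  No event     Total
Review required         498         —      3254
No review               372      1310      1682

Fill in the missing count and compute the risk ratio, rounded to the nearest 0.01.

0.69

The missing cell is in the exposed row: 3254 − 498 = 2756.
So a = 498, b = 2756, c = 372, d = 1310.
RR = [a/(a+b)] / [c/(c+d)] = (498/3254) / (372/1682) = 0.15304/0.22117 = 0.69198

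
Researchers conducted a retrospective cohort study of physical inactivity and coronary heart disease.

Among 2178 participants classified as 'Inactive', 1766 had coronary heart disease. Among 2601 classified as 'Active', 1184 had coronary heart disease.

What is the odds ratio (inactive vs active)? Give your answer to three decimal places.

5.130

From the description: a = 1766, b = 412, c = 1184, d = 1417.
OR = (a·d)/(b·c) = (1766 × 1417) / (412 × 1184) = 2502422 / 487808 = 5.12993
The odds of coronary heart disease are about 5.13 times as high in the inactive group.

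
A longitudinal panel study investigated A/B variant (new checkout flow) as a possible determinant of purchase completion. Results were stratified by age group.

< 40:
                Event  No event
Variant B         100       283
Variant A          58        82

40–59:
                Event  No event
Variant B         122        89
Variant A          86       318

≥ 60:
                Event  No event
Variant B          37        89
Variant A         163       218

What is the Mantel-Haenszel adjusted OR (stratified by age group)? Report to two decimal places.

OR_MH = Σ(aᵢdᵢ/nᵢ) / Σ(bᵢcᵢ/nᵢ), where nᵢ is the stratum total.
Stratum 1 (< 40): n = 523; a·d/n = 100·82/523 = 15.6788; b·c/n = 283·58/523 = 31.3843
Stratum 2 (40–59): n = 615; a·d/n = 122·318/615 = 63.0829; b·c/n = 89·86/615 = 12.4455
Stratum 3 (≥ 60): n = 507; a·d/n = 37·218/507 = 15.9093; b·c/n = 89·163/507 = 28.6134
OR_MH = (15.6788 + 63.0829 + 15.9093) / (31.3843 + 12.4455 + 28.6134) = 94.6710 / 72.4433 = 1.30683

1.31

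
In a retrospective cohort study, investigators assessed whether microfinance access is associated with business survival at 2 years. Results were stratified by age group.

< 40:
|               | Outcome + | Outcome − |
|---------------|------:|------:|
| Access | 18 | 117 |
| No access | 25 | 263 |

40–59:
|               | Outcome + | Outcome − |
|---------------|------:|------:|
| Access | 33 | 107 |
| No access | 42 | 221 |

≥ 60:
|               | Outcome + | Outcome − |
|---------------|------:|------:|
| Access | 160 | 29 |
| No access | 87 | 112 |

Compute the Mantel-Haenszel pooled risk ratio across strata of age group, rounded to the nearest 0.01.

1.78

RR_MH = Σ(aᵢ·n₀ᵢ/nᵢ) / Σ(cᵢ·n₁ᵢ/nᵢ), with n₁ᵢ = aᵢ+bᵢ (exposed), n₀ᵢ = cᵢ+dᵢ (unexposed), nᵢ = n₁ᵢ+n₀ᵢ.
Stratum 1 (< 40): n₁ = 135, n₀ = 288, n = 423; a·n₀/n = 18·288/423 = 12.2553; c·n₁/n = 25·135/423 = 7.9787
Stratum 2 (40–59): n₁ = 140, n₀ = 263, n = 403; a·n₀/n = 33·263/403 = 21.5360; c·n₁/n = 42·140/403 = 14.5906
Stratum 3 (≥ 60): n₁ = 189, n₀ = 199, n = 388; a·n₀/n = 160·199/388 = 82.0619; c·n₁/n = 87·189/388 = 42.3789
RR_MH = (12.2553 + 21.5360 + 82.0619) / (7.9787 + 14.5906 + 42.3789) = 115.8532 / 64.9482 = 1.78378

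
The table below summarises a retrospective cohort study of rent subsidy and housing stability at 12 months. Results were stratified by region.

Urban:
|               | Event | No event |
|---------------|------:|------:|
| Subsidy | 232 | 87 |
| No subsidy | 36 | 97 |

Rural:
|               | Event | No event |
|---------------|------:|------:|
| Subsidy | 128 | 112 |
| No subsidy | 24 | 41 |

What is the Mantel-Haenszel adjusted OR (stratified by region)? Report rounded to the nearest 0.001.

4.256

OR_MH = Σ(aᵢdᵢ/nᵢ) / Σ(bᵢcᵢ/nᵢ), where nᵢ is the stratum total.
Stratum 1 (Urban): n = 452; a·d/n = 232·97/452 = 49.7876; b·c/n = 87·36/452 = 6.9292
Stratum 2 (Rural): n = 305; a·d/n = 128·41/305 = 17.2066; b·c/n = 112·24/305 = 8.8131
OR_MH = (49.7876 + 17.2066) / (6.9292 + 8.8131) = 66.9942 / 15.7423 = 4.25567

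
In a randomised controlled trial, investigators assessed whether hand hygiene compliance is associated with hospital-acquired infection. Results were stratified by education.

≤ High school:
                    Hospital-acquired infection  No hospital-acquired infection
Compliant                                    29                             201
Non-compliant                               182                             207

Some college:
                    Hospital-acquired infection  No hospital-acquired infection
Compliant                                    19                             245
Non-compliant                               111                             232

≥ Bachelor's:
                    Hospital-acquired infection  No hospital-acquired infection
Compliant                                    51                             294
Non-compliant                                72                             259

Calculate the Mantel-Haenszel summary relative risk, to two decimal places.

0.35

RR_MH = Σ(aᵢ·n₀ᵢ/nᵢ) / Σ(cᵢ·n₁ᵢ/nᵢ), with n₁ᵢ = aᵢ+bᵢ (exposed), n₀ᵢ = cᵢ+dᵢ (unexposed), nᵢ = n₁ᵢ+n₀ᵢ.
Stratum 1 (≤ High school): n₁ = 230, n₀ = 389, n = 619; a·n₀/n = 29·389/619 = 18.2246; c·n₁/n = 182·230/619 = 67.6252
Stratum 2 (Some college): n₁ = 264, n₀ = 343, n = 607; a·n₀/n = 19·343/607 = 10.7364; c·n₁/n = 111·264/607 = 48.2768
Stratum 3 (≥ Bachelor's): n₁ = 345, n₀ = 331, n = 676; a·n₀/n = 51·331/676 = 24.9719; c·n₁/n = 72·345/676 = 36.7456
RR_MH = (18.2246 + 10.7364 + 24.9719) / (67.6252 + 48.2768 + 36.7456) = 53.9329 / 152.6475 = 0.35332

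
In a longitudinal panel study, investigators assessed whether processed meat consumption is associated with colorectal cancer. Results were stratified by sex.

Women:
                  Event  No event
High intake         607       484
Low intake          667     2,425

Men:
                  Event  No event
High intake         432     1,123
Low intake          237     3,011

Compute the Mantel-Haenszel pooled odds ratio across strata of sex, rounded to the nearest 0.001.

4.697

OR_MH = Σ(aᵢdᵢ/nᵢ) / Σ(bᵢcᵢ/nᵢ), where nᵢ is the stratum total.
Stratum 1 (Women): n = 4183; a·d/n = 607·2425/4183 = 351.8946; b·c/n = 484·667/4183 = 77.1762
Stratum 2 (Men): n = 4803; a·d/n = 432·3011/4803 = 270.8207; b·c/n = 1123·237/4803 = 55.4135
OR_MH = (351.8946 + 270.8207) / (77.1762 + 55.4135) = 622.7153 / 132.5897 = 4.69656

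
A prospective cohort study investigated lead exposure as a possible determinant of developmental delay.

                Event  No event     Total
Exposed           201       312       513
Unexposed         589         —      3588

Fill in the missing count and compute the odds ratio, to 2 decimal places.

3.28

The missing cell is in the unexposed row: 3588 − 589 = 2999.
So a = 201, b = 312, c = 589, d = 2999.
OR = (a·d)/(b·c) = (201 × 2999) / (312 × 589) = 602799 / 183768 = 3.28022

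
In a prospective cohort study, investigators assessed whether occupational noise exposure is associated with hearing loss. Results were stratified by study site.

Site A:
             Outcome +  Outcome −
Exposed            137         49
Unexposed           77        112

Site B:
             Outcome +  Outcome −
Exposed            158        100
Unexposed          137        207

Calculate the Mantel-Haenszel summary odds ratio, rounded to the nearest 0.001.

OR_MH = Σ(aᵢdᵢ/nᵢ) / Σ(bᵢcᵢ/nᵢ), where nᵢ is the stratum total.
Stratum 1 (Site A): n = 375; a·d/n = 137·112/375 = 40.9173; b·c/n = 49·77/375 = 10.0613
Stratum 2 (Site B): n = 602; a·d/n = 158·207/602 = 54.3289; b·c/n = 100·137/602 = 22.7575
OR_MH = (40.9173 + 54.3289) / (10.0613 + 22.7575) = 95.2462 / 32.8188 = 2.90218

2.902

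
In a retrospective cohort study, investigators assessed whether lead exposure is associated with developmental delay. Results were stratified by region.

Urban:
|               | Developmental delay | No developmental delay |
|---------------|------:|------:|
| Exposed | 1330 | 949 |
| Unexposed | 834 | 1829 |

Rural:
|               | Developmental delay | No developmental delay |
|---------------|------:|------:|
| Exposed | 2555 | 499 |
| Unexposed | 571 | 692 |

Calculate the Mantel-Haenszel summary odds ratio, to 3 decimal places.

OR_MH = Σ(aᵢdᵢ/nᵢ) / Σ(bᵢcᵢ/nᵢ), where nᵢ is the stratum total.
Stratum 1 (Urban): n = 4942; a·d/n = 1330·1829/4942 = 492.2238; b·c/n = 949·834/4942 = 160.1510
Stratum 2 (Rural): n = 4317; a·d/n = 2555·692/4317 = 409.5576; b·c/n = 499·571/4317 = 66.0016
OR_MH = (492.2238 + 409.5576) / (160.1510 + 66.0016) = 901.7814 / 226.1526 = 3.98749

3.987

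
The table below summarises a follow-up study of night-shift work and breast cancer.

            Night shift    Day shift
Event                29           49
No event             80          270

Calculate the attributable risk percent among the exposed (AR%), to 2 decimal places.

42.27

Reading the table with exposure as columns: a = 29 (Night shift, case), b = 80 (Night shift, non-case), c = 49 (Day shift, case), d = 270.
Risk in exposed = 29/109 = 0.26606; risk in unexposed = 49/319 = 0.15361.
RR = 0.26606/0.15361 = 1.73207
AR% = (RR − 1)/RR × 100 = (1.73207 − 1)/1.73207 × 100 = 42.2657%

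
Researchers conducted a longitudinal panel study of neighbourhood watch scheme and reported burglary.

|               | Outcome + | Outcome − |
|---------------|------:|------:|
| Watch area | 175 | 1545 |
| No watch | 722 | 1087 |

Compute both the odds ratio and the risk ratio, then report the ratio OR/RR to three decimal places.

0.669

Cells: a = 175, b = 1545, c = 722, d = 1087.
OR = (175·1087)/(1545·722) = 190225/1115490 = 0.17053
Risk in exposed = 175/1720 = 0.10174; risk in unexposed = 722/1809 = 0.39912; RR = 0.25492
OR/RR = 0.17053 / 0.25492 = 0.66895
The outcome is not rare, so the OR lies further from 1 than the RR.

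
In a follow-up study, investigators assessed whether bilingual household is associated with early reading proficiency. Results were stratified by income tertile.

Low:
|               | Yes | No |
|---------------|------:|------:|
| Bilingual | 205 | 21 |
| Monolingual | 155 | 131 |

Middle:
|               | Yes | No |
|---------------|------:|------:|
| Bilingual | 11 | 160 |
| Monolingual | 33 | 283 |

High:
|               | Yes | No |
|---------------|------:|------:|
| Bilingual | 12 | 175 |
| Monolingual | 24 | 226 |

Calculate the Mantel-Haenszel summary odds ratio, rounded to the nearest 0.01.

OR_MH = Σ(aᵢdᵢ/nᵢ) / Σ(bᵢcᵢ/nᵢ), where nᵢ is the stratum total.
Stratum 1 (Low): n = 512; a·d/n = 205·131/512 = 52.4512; b·c/n = 21·155/512 = 6.3574
Stratum 2 (Middle): n = 487; a·d/n = 11·283/487 = 6.3922; b·c/n = 160·33/487 = 10.8419
Stratum 3 (High): n = 437; a·d/n = 12·226/437 = 6.2059; b·c/n = 175·24/437 = 9.6110
OR_MH = (52.4512 + 6.3922 + 6.2059) / (6.3574 + 10.8419 + 9.6110) = 65.0493 / 26.8103 = 2.42628

2.43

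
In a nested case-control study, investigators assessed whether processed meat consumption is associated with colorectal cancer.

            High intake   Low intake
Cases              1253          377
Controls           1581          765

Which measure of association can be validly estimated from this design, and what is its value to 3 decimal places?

1.608

Reading the table with exposure as columns: a = 1253 (High intake, case), b = 1581 (High intake, non-case), c = 377 (Low intake, case), d = 765.
This is a nested case-control study: participants were sampled on outcome status, so risks in the source population cannot be estimated directly — relative risk is not valid here. The odds ratio is the appropriate measure.
OR = (a·d)/(b·c) = (1253 × 765) / (1581 × 377) = 958545 / 596037 = 1.60820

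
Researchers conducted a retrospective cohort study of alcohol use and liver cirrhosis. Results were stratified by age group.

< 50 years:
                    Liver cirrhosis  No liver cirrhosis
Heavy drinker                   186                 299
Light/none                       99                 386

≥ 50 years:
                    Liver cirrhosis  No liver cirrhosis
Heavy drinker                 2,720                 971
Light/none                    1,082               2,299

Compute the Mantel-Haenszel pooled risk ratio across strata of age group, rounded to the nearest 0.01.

RR_MH = Σ(aᵢ·n₀ᵢ/nᵢ) / Σ(cᵢ·n₁ᵢ/nᵢ), with n₁ᵢ = aᵢ+bᵢ (exposed), n₀ᵢ = cᵢ+dᵢ (unexposed), nᵢ = n₁ᵢ+n₀ᵢ.
Stratum 1 (< 50 years): n₁ = 485, n₀ = 485, n = 970; a·n₀/n = 186·485/970 = 93.0000; c·n₁/n = 99·485/970 = 49.5000
Stratum 2 (≥ 50 years): n₁ = 3691, n₀ = 3381, n = 7072; a·n₀/n = 2720·3381/7072 = 1300.3846; c·n₁/n = 1082·3691/7072 = 564.7146
RR_MH = (93.0000 + 1300.3846) / (49.5000 + 564.7146) = 1393.3846 / 614.2146 = 2.26856

2.27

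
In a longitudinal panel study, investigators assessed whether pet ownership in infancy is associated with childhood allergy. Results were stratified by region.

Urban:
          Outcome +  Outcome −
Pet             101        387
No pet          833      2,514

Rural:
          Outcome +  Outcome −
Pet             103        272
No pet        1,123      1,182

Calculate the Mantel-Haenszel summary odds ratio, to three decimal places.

OR_MH = Σ(aᵢdᵢ/nᵢ) / Σ(bᵢcᵢ/nᵢ), where nᵢ is the stratum total.
Stratum 1 (Urban): n = 3835; a·d/n = 101·2514/3835 = 66.2096; b·c/n = 387·833/3835 = 84.0602
Stratum 2 (Rural): n = 2680; a·d/n = 103·1182/2680 = 45.4276; b·c/n = 272·1123/2680 = 113.9761
OR_MH = (66.2096 + 45.4276) / (84.0602 + 113.9761) = 111.6373 / 198.0364 = 0.56372

0.564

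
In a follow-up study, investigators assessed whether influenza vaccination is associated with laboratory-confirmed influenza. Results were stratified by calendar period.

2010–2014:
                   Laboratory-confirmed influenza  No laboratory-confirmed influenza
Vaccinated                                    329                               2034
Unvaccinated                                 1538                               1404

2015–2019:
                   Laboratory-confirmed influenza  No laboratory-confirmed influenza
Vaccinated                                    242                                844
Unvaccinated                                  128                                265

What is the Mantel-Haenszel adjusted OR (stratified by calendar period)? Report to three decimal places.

OR_MH = Σ(aᵢdᵢ/nᵢ) / Σ(bᵢcᵢ/nᵢ), where nᵢ is the stratum total.
Stratum 1 (2010–2014): n = 5305; a·d/n = 329·1404/5305 = 87.0718; b·c/n = 2034·1538/5305 = 589.6875
Stratum 2 (2015–2019): n = 1479; a·d/n = 242·265/1479 = 43.3604; b·c/n = 844·128/1479 = 73.0439
OR_MH = (87.0718 + 43.3604) / (589.6875 + 73.0439) = 130.4322 / 662.7314 = 0.19681

0.197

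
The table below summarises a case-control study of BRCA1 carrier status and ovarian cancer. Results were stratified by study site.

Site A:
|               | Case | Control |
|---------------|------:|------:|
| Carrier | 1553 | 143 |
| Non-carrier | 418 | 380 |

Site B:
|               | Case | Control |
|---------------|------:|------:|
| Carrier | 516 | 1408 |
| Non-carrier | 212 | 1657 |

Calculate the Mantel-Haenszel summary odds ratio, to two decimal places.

OR_MH = Σ(aᵢdᵢ/nᵢ) / Σ(bᵢcᵢ/nᵢ), where nᵢ is the stratum total.
Stratum 1 (Site A): n = 2494; a·d/n = 1553·380/2494 = 236.6239; b·c/n = 143·418/2494 = 23.9671
Stratum 2 (Site B): n = 3793; a·d/n = 516·1657/3793 = 225.4184; b·c/n = 1408·212/3793 = 78.6965
OR_MH = (236.6239 + 225.4184) / (23.9671 + 78.6965) = 462.0423 / 102.6637 = 4.50054

4.50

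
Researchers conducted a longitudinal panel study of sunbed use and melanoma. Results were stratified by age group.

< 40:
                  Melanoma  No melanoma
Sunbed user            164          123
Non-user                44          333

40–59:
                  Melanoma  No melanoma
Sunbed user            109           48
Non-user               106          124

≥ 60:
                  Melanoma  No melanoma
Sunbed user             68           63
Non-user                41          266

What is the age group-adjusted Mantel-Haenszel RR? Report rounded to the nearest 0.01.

2.77

RR_MH = Σ(aᵢ·n₀ᵢ/nᵢ) / Σ(cᵢ·n₁ᵢ/nᵢ), with n₁ᵢ = aᵢ+bᵢ (exposed), n₀ᵢ = cᵢ+dᵢ (unexposed), nᵢ = n₁ᵢ+n₀ᵢ.
Stratum 1 (< 40): n₁ = 287, n₀ = 377, n = 664; a·n₀/n = 164·377/664 = 93.1145; c·n₁/n = 44·287/664 = 19.0181
Stratum 2 (40–59): n₁ = 157, n₀ = 230, n = 387; a·n₀/n = 109·230/387 = 64.7804; c·n₁/n = 106·157/387 = 43.0026
Stratum 3 (≥ 60): n₁ = 131, n₀ = 307, n = 438; a·n₀/n = 68·307/438 = 47.6621; c·n₁/n = 41·131/438 = 12.2626
RR_MH = (93.1145 + 64.7804 + 47.6621) / (19.0181 + 43.0026 + 12.2626) = 205.5569 / 74.2832 = 2.76721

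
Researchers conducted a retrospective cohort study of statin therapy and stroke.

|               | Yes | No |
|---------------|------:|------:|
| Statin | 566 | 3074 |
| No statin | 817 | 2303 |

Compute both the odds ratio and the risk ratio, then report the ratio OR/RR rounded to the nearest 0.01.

0.87

Cells: a = 566, b = 3074, c = 817, d = 2303.
OR = (566·2303)/(3074·817) = 1303498/2511458 = 0.51902
Risk in exposed = 566/3640 = 0.15549; risk in unexposed = 817/3120 = 0.26186; RR = 0.59381
OR/RR = 0.51902 / 0.59381 = 0.87405
The outcome is not rare, so the OR lies further from 1 than the RR.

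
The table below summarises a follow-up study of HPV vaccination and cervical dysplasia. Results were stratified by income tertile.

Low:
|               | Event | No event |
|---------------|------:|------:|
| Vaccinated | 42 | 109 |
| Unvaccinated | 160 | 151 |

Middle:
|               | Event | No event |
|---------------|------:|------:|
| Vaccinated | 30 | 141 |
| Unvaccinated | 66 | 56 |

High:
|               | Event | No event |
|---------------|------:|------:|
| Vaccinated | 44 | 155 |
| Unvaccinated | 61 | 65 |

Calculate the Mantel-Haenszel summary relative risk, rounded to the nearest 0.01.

RR_MH = Σ(aᵢ·n₀ᵢ/nᵢ) / Σ(cᵢ·n₁ᵢ/nᵢ), with n₁ᵢ = aᵢ+bᵢ (exposed), n₀ᵢ = cᵢ+dᵢ (unexposed), nᵢ = n₁ᵢ+n₀ᵢ.
Stratum 1 (Low): n₁ = 151, n₀ = 311, n = 462; a·n₀/n = 42·311/462 = 28.2727; c·n₁/n = 160·151/462 = 52.2944
Stratum 2 (Middle): n₁ = 171, n₀ = 122, n = 293; a·n₀/n = 30·122/293 = 12.4915; c·n₁/n = 66·171/293 = 38.5188
Stratum 3 (High): n₁ = 199, n₀ = 126, n = 325; a·n₀/n = 44·126/325 = 17.0585; c·n₁/n = 61·199/325 = 37.3508
RR_MH = (28.2727 + 12.4915 + 17.0585) / (52.2944 + 38.5188 + 37.3508) = 57.8227 / 128.1639 = 0.45116

0.45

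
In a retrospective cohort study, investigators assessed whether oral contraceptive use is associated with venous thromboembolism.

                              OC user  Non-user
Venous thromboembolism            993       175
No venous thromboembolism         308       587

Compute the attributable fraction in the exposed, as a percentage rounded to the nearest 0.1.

69.9

Reading the table with exposure as columns: a = 993 (OC user, case), b = 308 (OC user, non-case), c = 175 (Non-user, case), d = 587.
Risk in exposed = 993/1301 = 0.76326; risk in unexposed = 175/762 = 0.22966.
RR = 0.76326/0.22966 = 3.32345
AR% = (RR − 1)/RR × 100 = (3.32345 − 1)/3.32345 × 100 = 69.9108%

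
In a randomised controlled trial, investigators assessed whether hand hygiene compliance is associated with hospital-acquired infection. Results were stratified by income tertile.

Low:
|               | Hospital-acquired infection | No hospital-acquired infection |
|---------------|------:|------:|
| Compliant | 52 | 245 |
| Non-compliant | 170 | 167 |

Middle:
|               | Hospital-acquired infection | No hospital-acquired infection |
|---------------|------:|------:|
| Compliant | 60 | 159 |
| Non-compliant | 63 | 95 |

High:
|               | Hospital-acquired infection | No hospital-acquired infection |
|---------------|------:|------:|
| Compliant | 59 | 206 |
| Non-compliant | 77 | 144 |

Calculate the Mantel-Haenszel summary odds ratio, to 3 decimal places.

0.371

OR_MH = Σ(aᵢdᵢ/nᵢ) / Σ(bᵢcᵢ/nᵢ), where nᵢ is the stratum total.
Stratum 1 (Low): n = 634; a·d/n = 52·167/634 = 13.6972; b·c/n = 245·170/634 = 65.6940
Stratum 2 (Middle): n = 377; a·d/n = 60·95/377 = 15.1194; b·c/n = 159·63/377 = 26.5703
Stratum 3 (High): n = 486; a·d/n = 59·144/486 = 17.4815; b·c/n = 206·77/486 = 32.6379
OR_MH = (13.6972 + 15.1194 + 17.4815) / (65.6940 + 26.5703 + 32.6379) = 46.2980 / 124.9022 = 0.37067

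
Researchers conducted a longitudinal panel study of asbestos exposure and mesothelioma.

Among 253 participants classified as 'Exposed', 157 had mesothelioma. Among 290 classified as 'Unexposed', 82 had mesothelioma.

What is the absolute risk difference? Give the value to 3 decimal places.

0.338

From the description: a = 157, b = 96, c = 82, d = 208.
Risk in exposed = 157/253 = 0.620553; risk in unexposed = 82/290 = 0.282759.
Risk difference = 0.620553 − 0.282759 = 0.337795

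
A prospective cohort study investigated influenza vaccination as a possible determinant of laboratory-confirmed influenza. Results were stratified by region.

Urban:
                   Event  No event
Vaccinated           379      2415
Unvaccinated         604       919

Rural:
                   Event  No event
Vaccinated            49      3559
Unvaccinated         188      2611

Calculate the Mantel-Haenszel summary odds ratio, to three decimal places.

0.228

OR_MH = Σ(aᵢdᵢ/nᵢ) / Σ(bᵢcᵢ/nᵢ), where nᵢ is the stratum total.
Stratum 1 (Urban): n = 4317; a·d/n = 379·919/4317 = 80.6813; b·c/n = 2415·604/4317 = 337.8874
Stratum 2 (Rural): n = 6407; a·d/n = 49·2611/6407 = 19.9686; b·c/n = 3559·188/6407 = 104.4314
OR_MH = (80.6813 + 19.9686) / (337.8874 + 104.4314) = 100.6499 / 442.3188 = 0.22755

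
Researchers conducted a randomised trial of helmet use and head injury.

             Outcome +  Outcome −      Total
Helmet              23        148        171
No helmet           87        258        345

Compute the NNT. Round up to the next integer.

9

Risk in treated group = 23/171 = 0.13450; risk in control = 87/345 = 0.25217.
Absolute risk reduction = 0.25217 − 0.13450 = 0.11767
NNT = 1 / ARR = 1 / 0.11767 = 8.498 → round up → 9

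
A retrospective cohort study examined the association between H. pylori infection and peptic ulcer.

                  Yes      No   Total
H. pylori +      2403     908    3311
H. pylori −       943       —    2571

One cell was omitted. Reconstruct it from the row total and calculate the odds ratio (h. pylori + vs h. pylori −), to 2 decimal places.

The missing cell is in the unexposed row: 2571 − 943 = 1628.
So a = 2403, b = 908, c = 943, d = 1628.
OR = (a·d)/(b·c) = (2403 × 1628) / (908 × 943) = 3912084 / 856244 = 4.56889

4.57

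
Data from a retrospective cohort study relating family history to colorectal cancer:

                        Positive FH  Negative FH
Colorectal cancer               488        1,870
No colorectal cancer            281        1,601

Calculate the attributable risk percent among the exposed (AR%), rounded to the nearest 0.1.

15.1

Reading the table with exposure as columns: a = 488 (Positive FH, case), b = 281 (Positive FH, non-case), c = 1870 (Negative FH, case), d = 1601.
Risk in exposed = 488/769 = 0.63459; risk in unexposed = 1870/3471 = 0.53875.
RR = 0.63459/0.53875 = 1.17789
AR% = (RR − 1)/RR × 100 = (1.17789 − 1)/1.17789 × 100 = 15.1028%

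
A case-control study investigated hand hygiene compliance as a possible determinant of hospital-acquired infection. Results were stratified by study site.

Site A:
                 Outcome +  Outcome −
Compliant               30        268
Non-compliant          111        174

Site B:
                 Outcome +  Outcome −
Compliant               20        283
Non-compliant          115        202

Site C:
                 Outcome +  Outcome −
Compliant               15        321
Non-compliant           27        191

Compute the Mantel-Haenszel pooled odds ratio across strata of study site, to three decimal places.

0.173

OR_MH = Σ(aᵢdᵢ/nᵢ) / Σ(bᵢcᵢ/nᵢ), where nᵢ is the stratum total.
Stratum 1 (Site A): n = 583; a·d/n = 30·174/583 = 8.9537; b·c/n = 268·111/583 = 51.0257
Stratum 2 (Site B): n = 620; a·d/n = 20·202/620 = 6.5161; b·c/n = 283·115/620 = 52.4919
Stratum 3 (Site C): n = 554; a·d/n = 15·191/554 = 5.1715; b·c/n = 321·27/554 = 15.6444
OR_MH = (8.9537 + 6.5161 + 5.1715) / (51.0257 + 52.4919 + 15.6444) = 20.6413 / 119.1621 = 0.17322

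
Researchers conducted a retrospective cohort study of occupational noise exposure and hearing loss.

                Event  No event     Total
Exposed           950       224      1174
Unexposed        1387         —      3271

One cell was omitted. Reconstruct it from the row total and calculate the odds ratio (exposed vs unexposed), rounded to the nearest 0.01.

The missing cell is in the unexposed row: 3271 − 1387 = 1884.
So a = 950, b = 224, c = 1387, d = 1884.
OR = (a·d)/(b·c) = (950 × 1884) / (224 × 1387) = 1789800 / 310688 = 5.76076

5.76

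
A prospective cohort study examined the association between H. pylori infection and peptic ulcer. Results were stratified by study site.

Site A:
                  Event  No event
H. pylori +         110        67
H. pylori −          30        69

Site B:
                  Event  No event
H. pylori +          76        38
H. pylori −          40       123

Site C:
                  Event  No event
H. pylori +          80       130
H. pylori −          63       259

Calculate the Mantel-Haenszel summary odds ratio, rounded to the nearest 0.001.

3.557

OR_MH = Σ(aᵢdᵢ/nᵢ) / Σ(bᵢcᵢ/nᵢ), where nᵢ is the stratum total.
Stratum 1 (Site A): n = 276; a·d/n = 110·69/276 = 27.5000; b·c/n = 67·30/276 = 7.2826
Stratum 2 (Site B): n = 277; a·d/n = 76·123/277 = 33.7473; b·c/n = 38·40/277 = 5.4874
Stratum 3 (Site C): n = 532; a·d/n = 80·259/532 = 38.9474; b·c/n = 130·63/532 = 15.3947
OR_MH = (27.5000 + 33.7473 + 38.9474) / (7.2826 + 5.4874 + 15.3947) = 100.1947 / 28.1647 = 3.55745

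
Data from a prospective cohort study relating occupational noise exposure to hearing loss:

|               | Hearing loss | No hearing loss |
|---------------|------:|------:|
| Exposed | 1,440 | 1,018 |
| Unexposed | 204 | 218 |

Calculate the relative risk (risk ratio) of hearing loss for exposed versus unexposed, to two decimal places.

1.21

Cells: a = 1440, b = 1018, c = 204, d = 218.
Risk in exposed = 1440/2458 = 0.58584; risk in unexposed = 204/422 = 0.48341.
RR = 0.58584 / 0.48341 = 1.21189
The risk among the exposed is 1.21 times that among the unexposed.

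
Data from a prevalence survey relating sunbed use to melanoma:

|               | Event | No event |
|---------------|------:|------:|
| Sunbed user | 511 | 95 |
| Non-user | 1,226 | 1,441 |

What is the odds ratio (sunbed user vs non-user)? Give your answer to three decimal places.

6.322

Cells: a = 511, b = 95, c = 1226, d = 1441.
OR = (a·d)/(b·c) = (511 × 1441) / (95 × 1226) = 736351 / 116470 = 6.32224
The odds of melanoma are about 6.32 times as high in the sunbed user group.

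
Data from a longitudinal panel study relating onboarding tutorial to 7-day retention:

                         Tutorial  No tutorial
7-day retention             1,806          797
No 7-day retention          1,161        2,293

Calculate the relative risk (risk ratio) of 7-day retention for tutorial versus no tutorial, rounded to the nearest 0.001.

2.360

Reading the table with exposure as columns: a = 1806 (Tutorial, case), b = 1161 (Tutorial, non-case), c = 797 (No tutorial, case), d = 2293.
Risk in exposed = 1806/2967 = 0.60870; risk in unexposed = 797/3090 = 0.25793.
RR = 0.60870 / 0.25793 = 2.35994
The risk among the exposed is 2.36 times that among the unexposed.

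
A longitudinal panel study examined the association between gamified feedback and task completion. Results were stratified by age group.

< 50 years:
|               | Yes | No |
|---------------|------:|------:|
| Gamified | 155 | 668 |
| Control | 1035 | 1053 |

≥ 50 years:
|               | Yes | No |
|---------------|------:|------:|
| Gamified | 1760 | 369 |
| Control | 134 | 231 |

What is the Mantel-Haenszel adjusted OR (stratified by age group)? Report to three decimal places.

0.851

OR_MH = Σ(aᵢdᵢ/nᵢ) / Σ(bᵢcᵢ/nᵢ), where nᵢ is the stratum total.
Stratum 1 (< 50 years): n = 2911; a·d/n = 155·1053/2911 = 56.0684; b·c/n = 668·1035/2911 = 237.5060
Stratum 2 (≥ 50 years): n = 2494; a·d/n = 1760·231/2494 = 163.0152; b·c/n = 369·134/2494 = 19.8260
OR_MH = (56.0684 + 163.0152) / (237.5060 + 19.8260) = 219.0836 / 257.3320 = 0.85137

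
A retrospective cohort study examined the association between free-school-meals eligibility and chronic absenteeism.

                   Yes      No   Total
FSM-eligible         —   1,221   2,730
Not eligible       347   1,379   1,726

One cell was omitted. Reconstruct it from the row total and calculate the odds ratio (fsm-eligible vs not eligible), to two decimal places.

The missing cell is in the exposed row: 2730 − 1221 = 1509.
So a = 1509, b = 1221, c = 347, d = 1379.
OR = (a·d)/(b·c) = (1509 × 1379) / (1221 × 347) = 2080911 / 423687 = 4.91143

4.91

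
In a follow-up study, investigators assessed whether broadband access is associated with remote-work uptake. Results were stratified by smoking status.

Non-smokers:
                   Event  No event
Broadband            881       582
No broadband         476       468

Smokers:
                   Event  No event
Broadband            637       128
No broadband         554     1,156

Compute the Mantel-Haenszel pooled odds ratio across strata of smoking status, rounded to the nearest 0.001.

3.261

OR_MH = Σ(aᵢdᵢ/nᵢ) / Σ(bᵢcᵢ/nᵢ), where nᵢ is the stratum total.
Stratum 1 (Non-smokers): n = 2407; a·d/n = 881·468/2407 = 171.2954; b·c/n = 582·476/2407 = 115.0943
Stratum 2 (Smokers): n = 2475; a·d/n = 637·1156/2475 = 297.5240; b·c/n = 128·554/2475 = 28.6513
OR_MH = (171.2954 + 297.5240) / (115.0943 + 28.6513) = 468.8194 / 143.7456 = 3.26145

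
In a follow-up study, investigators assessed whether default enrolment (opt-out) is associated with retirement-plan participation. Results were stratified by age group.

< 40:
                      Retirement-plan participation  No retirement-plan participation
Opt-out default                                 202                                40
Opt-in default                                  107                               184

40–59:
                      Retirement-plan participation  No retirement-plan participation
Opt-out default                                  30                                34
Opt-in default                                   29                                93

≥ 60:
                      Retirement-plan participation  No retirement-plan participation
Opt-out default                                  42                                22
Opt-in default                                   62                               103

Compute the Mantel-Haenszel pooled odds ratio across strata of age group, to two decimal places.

5.37

OR_MH = Σ(aᵢdᵢ/nᵢ) / Σ(bᵢcᵢ/nᵢ), where nᵢ is the stratum total.
Stratum 1 (< 40): n = 533; a·d/n = 202·184/533 = 69.7336; b·c/n = 40·107/533 = 8.0300
Stratum 2 (40–59): n = 186; a·d/n = 30·93/186 = 15.0000; b·c/n = 34·29/186 = 5.3011
Stratum 3 (≥ 60): n = 229; a·d/n = 42·103/229 = 18.8908; b·c/n = 22·62/229 = 5.9563
OR_MH = (69.7336 + 15.0000 + 18.8908) / (8.0300 + 5.3011 + 5.9563) = 103.6244 / 19.2874 = 5.37264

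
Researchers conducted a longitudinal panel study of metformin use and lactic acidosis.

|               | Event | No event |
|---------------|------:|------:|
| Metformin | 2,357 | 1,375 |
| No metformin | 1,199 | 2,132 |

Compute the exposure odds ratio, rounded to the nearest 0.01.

3.05

Cells: a = 2357, b = 1375, c = 1199, d = 2132.
OR = (a·d)/(b·c) = (2357 × 2132) / (1375 × 1199) = 5025124 / 1648625 = 3.04807
The odds of lactic acidosis are about 3.05 times as high in the metformin group.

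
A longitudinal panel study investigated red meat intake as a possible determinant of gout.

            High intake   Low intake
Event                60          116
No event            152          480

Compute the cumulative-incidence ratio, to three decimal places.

1.454

Reading the table with exposure as columns: a = 60 (High intake, case), b = 152 (High intake, non-case), c = 116 (Low intake, case), d = 480.
Risk in exposed = 60/212 = 0.28302; risk in unexposed = 116/596 = 0.19463.
RR = 0.28302 / 0.19463 = 1.45413
The risk among the exposed is 1.45 times that among the unexposed.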